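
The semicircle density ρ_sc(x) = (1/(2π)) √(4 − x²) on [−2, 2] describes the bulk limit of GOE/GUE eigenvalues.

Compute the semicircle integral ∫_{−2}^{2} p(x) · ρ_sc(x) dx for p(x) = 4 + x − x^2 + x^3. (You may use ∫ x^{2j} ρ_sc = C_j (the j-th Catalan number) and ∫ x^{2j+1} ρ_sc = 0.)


Write p(x) = Σ a_i x^i, split into monomials and integrate each against ρ_sc separately.
Using ∫ x^{2j} ρ_sc = C_j = (1/(j+1)) C(2j, j) (Catalan numbers) and ∫ x^{2j+1} ρ_sc = 0 (odd monomials vanish by symmetry):
  i = 0 (even): a_0 · C_{0} = 4 · 1 = 4
  i = 1 (odd): ∫ x^1 ρ_sc = 0 (vanishes)
  i = 2 (even): a_2 · C_{1} = -1 · 1 = -1
  i = 3 (odd): ∫ x^3 ρ_sc = 0 (vanishes)

Summing the contributions: ∫_{−2}^{2} p(x) ρ_sc(x) dx = 4 + (-1) = 3.


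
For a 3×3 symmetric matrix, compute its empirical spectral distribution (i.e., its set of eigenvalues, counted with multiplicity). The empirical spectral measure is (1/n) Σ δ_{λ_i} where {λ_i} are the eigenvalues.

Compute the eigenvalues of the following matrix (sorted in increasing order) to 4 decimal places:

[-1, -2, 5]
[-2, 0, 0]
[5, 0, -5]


Since M is real symmetric, all three eigenvalues are real; they are the roots of det(λI − M) = λ³ − (tr M) λ² + s λ − det M, where s is the sum of the principal 2×2 minors.
tr M = -1 + 0 + (-5) = -6.
s = ((-1)·0 − (-2)²) + ((-1)·(-5) − 5²) + (0·(-5) − 0²) = -4 + (-20) + 0 = -24.
det M (expand along row 1) = (-1)·0 − (-2)·10 + 5·0 = 20.
Characteristic polynomial: λ³ + 6λ² − 24λ − 20 = 0.
Substitute λ = y + (tr M)/3 = y − 2.000000 to remove the quadratic term: y³ + p·y + q = 0 with p = s − (tr M)²/3 = -36.000000 and q = −2(tr M)³/27 + (tr M)·s/3 − det M = 44.000000.
Three real roots ⇒ use the trigonometric (Viète) form: r = 2√(−p/3) = 6.928203, φ = arccos(3q/(p·r)) = arccos(-0.529238) = 2.128498 rad.
y_k = r·cos(φ/3 − 2πk/3) for k = 0, 1, 2 gives y = 5.256345, 1.280552, -6.536897.
λ_k = y_k − 2.000000 gives λ = 3.2563, -0.7194, -8.5369 (check: the sum is -6.0000 = tr M).

Eigenvalues sorted in increasing order: [-8.5369, -0.7194, 3.2563].


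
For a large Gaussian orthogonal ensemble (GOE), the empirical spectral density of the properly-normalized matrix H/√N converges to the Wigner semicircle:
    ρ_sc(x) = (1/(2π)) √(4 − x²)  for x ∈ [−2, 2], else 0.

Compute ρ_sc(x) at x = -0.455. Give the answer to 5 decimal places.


ρ_sc(x) = (1/(2π)) √(4 − x²). With x = -0.455:
  4 − x² = 4 − (-0.455)² = 4 − 0.207025 = 3.792975.
  √(4 − x²) = 1.947556.
  1/(2π) = 0.159155.
  ρ_sc(-0.455) = 0.159155 · 1.947556 = 0.309963.

Rounded to 5 decimal places: ρ_sc(-0.455) ≈ 0.30996.


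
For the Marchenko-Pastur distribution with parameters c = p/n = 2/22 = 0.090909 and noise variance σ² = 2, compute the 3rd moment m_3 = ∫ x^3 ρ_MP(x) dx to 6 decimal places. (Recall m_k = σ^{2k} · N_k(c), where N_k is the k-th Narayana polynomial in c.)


E[X³] = σ⁶ (1 + 3c + c²) (third MP moment). With σ² = 2 (so σ⁶ = 8) and c = 2/22 = 0.090909: E[X³] = 8 · (1 + 3·0.090909 + (0.090909)²) = 8 · 1.280992.

So E[X^3] = 10.247934.


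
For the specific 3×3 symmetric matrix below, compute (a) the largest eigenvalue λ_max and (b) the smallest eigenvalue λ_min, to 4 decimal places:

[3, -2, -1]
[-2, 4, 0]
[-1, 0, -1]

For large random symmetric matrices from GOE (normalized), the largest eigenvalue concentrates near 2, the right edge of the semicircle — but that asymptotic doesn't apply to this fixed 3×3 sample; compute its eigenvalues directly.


Since M is real symmetric, all three eigenvalues are real; they are the roots of det(λI − M) = λ³ − (tr M) λ² + s λ − det M, where s is the sum of the principal 2×2 minors.
tr M = 3 + 4 + (-1) = 6.
s = (3·4 − (-2)²) + (3·(-1) − (-1)²) + (4·(-1) − 0²) = 8 + (-4) + (-4) = 0.
det M (expand along row 1) = 3·(-4) − (-2)·2 + (-1)·4 = -12.
Characteristic polynomial: λ³ − 6λ² + 12 = 0.
Substitute λ = y + (tr M)/3 = y + 2.000000 to remove the quadratic term: y³ + p·y + q = 0 with p = s − (tr M)²/3 = -12.000000 and q = −2(tr M)³/27 + (tr M)·s/3 − det M = -4.000000.
Three real roots ⇒ use the trigonometric (Viète) form: r = 2√(−p/3) = 4.000000, φ = arccos(3q/(p·r)) = arccos(0.250000) = 1.318116 rad.
y_k = r·cos(φ/3 − 2πk/3) for k = 0, 1, 2 gives y = 3.620076, -0.336509, -3.283567.
λ_k = y_k + 2.000000 gives λ = 5.6201, 1.6635, -1.2836 (check: the sum is 6.0000 = tr M).

Hence λ_max = 5.6201 and λ_min = -1.2836.


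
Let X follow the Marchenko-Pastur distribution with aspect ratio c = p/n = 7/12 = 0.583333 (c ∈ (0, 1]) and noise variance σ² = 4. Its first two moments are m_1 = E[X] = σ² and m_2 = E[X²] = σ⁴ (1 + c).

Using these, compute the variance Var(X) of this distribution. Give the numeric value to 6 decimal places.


m_1 = E[X] = σ² = 4, so m_1² = 16.
m_2 = E[X²] = σ⁴ (1 + c) = 16 · (1 + 0.583333) = 16 · 1.583333 = 25.333333.
(Note m_2 − m_1² simplifies to c · σ⁴ = 0.583333 · 16.)

Var(X) = m_2 − m_1² = 25.333333 − 16 = 9.333333.


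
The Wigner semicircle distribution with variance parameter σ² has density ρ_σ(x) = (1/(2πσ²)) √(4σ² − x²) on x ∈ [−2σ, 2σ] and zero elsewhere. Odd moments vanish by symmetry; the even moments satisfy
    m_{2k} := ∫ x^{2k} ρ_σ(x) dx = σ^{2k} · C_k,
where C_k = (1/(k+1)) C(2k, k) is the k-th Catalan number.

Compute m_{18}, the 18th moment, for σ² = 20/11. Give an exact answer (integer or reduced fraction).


By the scaled semicircle moment identity, m_{2k} = σ^{2k} · C_k with k = 9.
C_9 = (1/(k+1)) · C(2k, k) = (1/10) · C(18, 9) = (1/10) · 48620 = 4862.
σ^{2k} = (σ²)^k = (20/11)^9 = 512000000000/2357947691.

Therefore m_{18} = σ^{18} · C_9 = (512000000000/2357947691) · 4862 = 226304000000000/214358881.


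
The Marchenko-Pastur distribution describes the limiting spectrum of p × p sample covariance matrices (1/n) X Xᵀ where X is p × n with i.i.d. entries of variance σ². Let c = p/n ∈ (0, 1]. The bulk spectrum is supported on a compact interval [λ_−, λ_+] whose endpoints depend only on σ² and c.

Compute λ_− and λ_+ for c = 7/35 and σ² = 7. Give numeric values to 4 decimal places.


c = 7/35 = 0.200000; √c = 0.447214.
λ_− = σ² (1 − √c)² = 7 · (1 − 0.447214)² = 7 · (0.552786)² = 2.139010.
λ_+ = σ² (1 + √c)² = 7 · (1 + 0.447214)² = 7 · (1.447214)² = 14.660990.

Rounded to 4 decimal places: λ_− ≈ 2.1390, λ_+ ≈ 14.6610.


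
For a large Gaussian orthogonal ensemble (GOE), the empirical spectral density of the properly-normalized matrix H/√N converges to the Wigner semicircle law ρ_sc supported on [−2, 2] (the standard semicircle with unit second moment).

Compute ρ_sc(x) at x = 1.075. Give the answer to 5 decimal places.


ρ_sc(x) = (1/(2π)) √(4 − x²). With x = 1.075:
  4 − x² = 4 − (1.075)² = 4 − 1.155625 = 2.844375.
  √(4 − x²) = 1.686527.
  1/(2π) = 0.159155.
  ρ_sc(1.075) = 0.159155 · 1.686527 = 0.268419.

Rounded to 5 decimal places: ρ_sc(1.075) ≈ 0.26842.


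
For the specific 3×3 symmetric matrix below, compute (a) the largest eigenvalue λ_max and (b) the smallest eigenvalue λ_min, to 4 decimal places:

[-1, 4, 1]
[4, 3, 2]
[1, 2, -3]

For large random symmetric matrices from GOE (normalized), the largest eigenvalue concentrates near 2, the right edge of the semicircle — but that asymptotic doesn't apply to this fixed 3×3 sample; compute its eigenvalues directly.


Since M is real symmetric, all three eigenvalues are real; they are the roots of det(λI − M) = λ³ − (tr M) λ² + s λ − det M, where s is the sum of the principal 2×2 minors.
tr M = -1 + 3 + (-3) = -1.
s = ((-1)·3 − 4²) + ((-1)·(-3) − 1²) + (3·(-3) − 2²) = -19 + 2 + (-13) = -30.
det M (expand along row 1) = (-1)·(-13) − 4·(-14) + 1·5 = 74.
Characteristic polynomial: λ³ + λ² − 30λ − 74 = 0.
Substitute λ = y + (tr M)/3 = y − 0.333333 to remove the quadratic term: y³ + p·y + q = 0 with p = s − (tr M)²/3 = -30.333333 and q = −2(tr M)³/27 + (tr M)·s/3 − det M = -63.925926.
Three real roots ⇒ use the trigonometric (Viète) form: r = 2√(−p/3) = 6.359595, φ = arccos(3q/(p·r)) = arccos(0.994143) = 0.108287 rad.
y_k = r·cos(φ/3 − 2πk/3) for k = 0, 1, 2 gives y = 6.355452, -2.978969, -3.376483.
λ_k = y_k − 0.333333 gives λ = 6.0221, -3.3123, -3.7098 (check: the sum is -1.0000 = tr M).

Hence λ_max = 6.0221 and λ_min = -3.7098.


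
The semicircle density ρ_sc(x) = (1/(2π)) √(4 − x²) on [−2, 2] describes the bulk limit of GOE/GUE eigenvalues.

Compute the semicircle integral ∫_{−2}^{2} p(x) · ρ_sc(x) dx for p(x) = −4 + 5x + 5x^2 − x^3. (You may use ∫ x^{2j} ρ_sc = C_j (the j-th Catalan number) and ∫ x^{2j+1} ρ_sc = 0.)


Write p(x) = Σ a_i x^i, split into monomials and integrate each against ρ_sc separately.
Using ∫ x^{2j} ρ_sc = C_j = (1/(j+1)) C(2j, j) (Catalan numbers) and ∫ x^{2j+1} ρ_sc = 0 (odd monomials vanish by symmetry):
  i = 0 (even): a_0 · C_{0} = -4 · 1 = -4
  i = 1 (odd): ∫ x^1 ρ_sc = 0 (vanishes)
  i = 2 (even): a_2 · C_{1} = 5 · 1 = 5
  i = 3 (odd): ∫ x^3 ρ_sc = 0 (vanishes)

Summing the contributions: ∫_{−2}^{2} p(x) ρ_sc(x) dx = (-4) + 5 = 1.


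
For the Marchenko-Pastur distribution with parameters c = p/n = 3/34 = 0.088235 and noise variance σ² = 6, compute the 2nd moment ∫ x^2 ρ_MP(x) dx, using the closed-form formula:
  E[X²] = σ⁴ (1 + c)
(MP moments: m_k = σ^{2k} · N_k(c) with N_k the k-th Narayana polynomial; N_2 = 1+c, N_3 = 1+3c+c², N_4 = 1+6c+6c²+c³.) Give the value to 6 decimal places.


E[X²] = σ⁴ (1 + c) (second MP moment). With σ² = 6 (so σ⁴ = 36) and c = 3/34 = 0.088235: E[X²] = 36 · (1 + 0.088235) = 36 · 1.088235.

So E[X^2] = 39.176471.


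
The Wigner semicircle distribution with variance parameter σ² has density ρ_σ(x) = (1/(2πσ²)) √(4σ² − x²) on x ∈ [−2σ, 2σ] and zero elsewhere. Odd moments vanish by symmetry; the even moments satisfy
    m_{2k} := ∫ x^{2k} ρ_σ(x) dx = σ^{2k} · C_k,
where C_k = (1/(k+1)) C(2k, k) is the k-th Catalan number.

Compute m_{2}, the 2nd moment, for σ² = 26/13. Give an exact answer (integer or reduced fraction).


By the scaled semicircle moment identity, m_{2k} = σ^{2k} · C_k with k = 1.
C_1 = (1/(k+1)) · C(2k, k) = (1/2) · C(2, 1) = (1/2) · 2 = 1.
σ^{2k} = (σ²)^k = (26/13)^1 = 2.

Therefore m_{2} = σ^{2} · C_1 = 2 · 1 = 2.


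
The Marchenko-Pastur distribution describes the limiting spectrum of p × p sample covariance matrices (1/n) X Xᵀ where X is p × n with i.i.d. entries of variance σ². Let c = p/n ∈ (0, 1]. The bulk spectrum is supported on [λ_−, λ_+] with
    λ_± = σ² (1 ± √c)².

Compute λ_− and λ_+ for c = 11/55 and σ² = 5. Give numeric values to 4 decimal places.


c = 11/55 = 0.200000; √c = 0.447214.
λ_− = σ² (1 − √c)² = 5 · (1 − 0.447214)² = 5 · (0.552786)² = 1.527864.
λ_+ = σ² (1 + √c)² = 5 · (1 + 0.447214)² = 5 · (1.447214)² = 10.472136.

Rounded to 4 decimal places: λ_− ≈ 1.5279, λ_+ ≈ 10.4721.


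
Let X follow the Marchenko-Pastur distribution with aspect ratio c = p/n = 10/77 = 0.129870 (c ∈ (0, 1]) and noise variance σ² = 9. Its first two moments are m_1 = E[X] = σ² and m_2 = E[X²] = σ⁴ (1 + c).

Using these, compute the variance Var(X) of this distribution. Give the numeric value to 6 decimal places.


m_1 = E[X] = σ² = 9, so m_1² = 81.
m_2 = E[X²] = σ⁴ (1 + c) = 81 · (1 + 0.129870) = 81 · 1.129870 = 91.519481.
(Note m_2 − m_1² simplifies to c · σ⁴ = 0.129870 · 81.)

Var(X) = m_2 − m_1² = 91.519481 − 81 = 10.519481.


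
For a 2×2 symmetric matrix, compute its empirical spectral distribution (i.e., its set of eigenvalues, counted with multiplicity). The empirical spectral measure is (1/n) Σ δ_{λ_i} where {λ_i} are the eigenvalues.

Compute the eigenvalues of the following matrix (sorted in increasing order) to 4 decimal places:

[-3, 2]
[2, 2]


Since M is real symmetric, both eigenvalues are real; they are the roots of det(λI − M) = λ² − (tr M) λ + det M.
tr M = -3 + 2 = -1.
det M = (-3)·2 − 2² = -6 − 4 = -10.
Characteristic polynomial: λ² + λ − 10 = 0.
Discriminant Δ = (tr M)² − 4·det M = 1 − (-40) = 41; √Δ = 6.403124.
λ = (tr M ± √Δ)/2 = (-1 ± 6.403124)/2, giving (tr M − √Δ)/2 = -3.7016 and (tr M + √Δ)/2 = 2.7016.

Eigenvalues sorted in increasing order: [-3.7016, 2.7016].


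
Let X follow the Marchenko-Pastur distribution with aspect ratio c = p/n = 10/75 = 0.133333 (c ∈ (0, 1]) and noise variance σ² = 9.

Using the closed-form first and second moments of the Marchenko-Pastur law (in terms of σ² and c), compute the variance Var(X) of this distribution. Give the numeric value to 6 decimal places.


Recall the MP moments m_1 = E[X] = σ² and m_2 = E[X²] = σ⁴ (1 + c).
m_1 = E[X] = σ² = 9, so m_1² = 81.
m_2 = E[X²] = σ⁴ (1 + c) = 81 · (1 + 0.133333) = 81 · 1.133333 = 91.800000.
(Note m_2 − m_1² simplifies to c · σ⁴ = 0.133333 · 81.)

Var(X) = m_2 − m_1² = 91.800000 − 81 = 10.800000.


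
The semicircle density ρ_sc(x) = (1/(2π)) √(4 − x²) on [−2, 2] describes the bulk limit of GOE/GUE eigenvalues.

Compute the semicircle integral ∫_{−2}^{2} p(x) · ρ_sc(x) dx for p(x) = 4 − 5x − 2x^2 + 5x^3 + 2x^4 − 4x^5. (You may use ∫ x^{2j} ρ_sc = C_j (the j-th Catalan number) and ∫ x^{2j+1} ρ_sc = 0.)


Write p(x) = Σ a_i x^i, split into monomials and integrate each against ρ_sc separately.
Using ∫ x^{2j} ρ_sc = C_j = (1/(j+1)) C(2j, j) (Catalan numbers) and ∫ x^{2j+1} ρ_sc = 0 (odd monomials vanish by symmetry):
  i = 0 (even): a_0 · C_{0} = 4 · 1 = 4
  i = 1 (odd): ∫ x^1 ρ_sc = 0 (vanishes)
  i = 2 (even): a_2 · C_{1} = -2 · 1 = -2
  i = 3 (odd): ∫ x^3 ρ_sc = 0 (vanishes)
  i = 4 (even): a_4 · C_{2} = 2 · 2 = 4
  i = 5 (odd): ∫ x^5 ρ_sc = 0 (vanishes)

Summing the contributions: ∫_{−2}^{2} p(x) ρ_sc(x) dx = 4 + (-2) + 4 = 6.


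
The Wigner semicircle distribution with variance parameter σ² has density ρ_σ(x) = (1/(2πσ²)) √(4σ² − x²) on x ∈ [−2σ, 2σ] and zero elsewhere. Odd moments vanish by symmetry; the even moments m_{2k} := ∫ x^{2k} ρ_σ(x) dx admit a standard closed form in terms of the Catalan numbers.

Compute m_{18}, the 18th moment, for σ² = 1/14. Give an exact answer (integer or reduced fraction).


By the scaled semicircle moment identity, m_{2k} = σ^{2k} · C_k with k = 9.
C_9 = (1/(k+1)) · C(2k, k) = (1/10) · C(18, 9) = (1/10) · 48620 = 4862.
σ^{2k} = (σ²)^k = (1/14)^9 = 1/20661046784.

Therefore m_{18} = σ^{18} · C_9 = (1/20661046784) · 4862 = 2431/10330523392.


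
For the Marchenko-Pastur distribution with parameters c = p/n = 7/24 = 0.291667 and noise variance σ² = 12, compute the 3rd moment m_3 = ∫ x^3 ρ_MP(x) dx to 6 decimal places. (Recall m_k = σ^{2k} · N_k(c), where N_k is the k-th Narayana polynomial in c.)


E[X³] = σ⁶ (1 + 3c + c²) (third MP moment). With σ² = 12 (so σ⁶ = 1728) and c = 7/24 = 0.291667: E[X³] = 1728 · (1 + 3·0.291667 + (0.291667)²) = 1728 · 1.960069.

So E[X^3] = 3387.000000.


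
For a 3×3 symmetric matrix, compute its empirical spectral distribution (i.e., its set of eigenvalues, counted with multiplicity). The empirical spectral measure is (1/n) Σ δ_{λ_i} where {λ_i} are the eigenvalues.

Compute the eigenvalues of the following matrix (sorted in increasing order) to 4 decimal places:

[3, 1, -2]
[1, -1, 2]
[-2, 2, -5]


Since M is real symmetric, all three eigenvalues are real; they are the roots of det(λI − M) = λ³ − (tr M) λ² + s λ − det M, where s is the sum of the principal 2×2 minors.
tr M = 3 + (-1) + (-5) = -3.
s = (3·(-1) − 1²) + (3·(-5) − (-2)²) + ((-1)·(-5) − 2²) = -4 + (-19) + 1 = -22.
det M (expand along row 1) = 3·1 − 1·(-1) + (-2)·0 = 4.
Characteristic polynomial: λ³ + 3λ² − 22λ − 4 = 0.
Substitute λ = y + (tr M)/3 = y − 1.000000 to remove the quadratic term: y³ + p·y + q = 0 with p = s − (tr M)²/3 = -25.000000 and q = −2(tr M)³/27 + (tr M)·s/3 − det M = 20.000000.
Three real roots ⇒ use the trigonometric (Viète) form: r = 2√(−p/3) = 5.773503, φ = arccos(3q/(p·r)) = arccos(-0.415692) = 1.999500 rad.
y_k = r·cos(φ/3 − 2πk/3) for k = 0, 1, 2 gives y = 4.537917, 0.822236, -5.360153.
λ_k = y_k − 1.000000 gives λ = 3.5379, -0.1778, -6.3602 (check: the sum is -3.0000 = tr M).

Eigenvalues sorted in increasing order: [-6.3602, -0.1778, 3.5379].


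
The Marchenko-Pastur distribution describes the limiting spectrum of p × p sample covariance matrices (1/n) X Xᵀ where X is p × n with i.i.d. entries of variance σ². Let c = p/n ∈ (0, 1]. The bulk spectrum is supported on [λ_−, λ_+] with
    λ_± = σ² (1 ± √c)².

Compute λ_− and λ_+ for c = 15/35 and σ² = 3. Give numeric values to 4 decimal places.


c = 15/35 = 0.428571; √c = 0.654654.
λ_− = σ² (1 − √c)² = 3 · (1 − 0.654654)² = 3 · (0.345346)² = 0.357792.
λ_+ = σ² (1 + √c)² = 3 · (1 + 0.654654)² = 3 · (1.654654)² = 8.213636.

Rounded to 4 decimal places: λ_− ≈ 0.3578, λ_+ ≈ 8.2136.


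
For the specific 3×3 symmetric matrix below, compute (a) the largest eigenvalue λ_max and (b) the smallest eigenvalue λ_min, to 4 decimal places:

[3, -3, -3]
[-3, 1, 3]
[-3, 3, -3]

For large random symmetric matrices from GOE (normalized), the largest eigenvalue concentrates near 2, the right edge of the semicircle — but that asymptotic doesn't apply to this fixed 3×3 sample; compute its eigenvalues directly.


Since M is real symmetric, all three eigenvalues are real; they are the roots of det(λI − M) = λ³ − (tr M) λ² + s λ − det M, where s is the sum of the principal 2×2 minors.
tr M = 3 + 1 + (-3) = 1.
s = (3·1 − (-3)²) + (3·(-3) − (-3)²) + (1·(-3) − 3²) = -6 + (-18) + (-12) = -36.
det M (expand along row 1) = 3·(-12) − (-3)·18 + (-3)·(-6) = 36.
Characteristic polynomial: λ³ − λ² − 36λ − 36 = 0.
Substitute λ = y + (tr M)/3 = y + 0.333333 to remove the quadratic term: y³ + p·y + q = 0 with p = s − (tr M)²/3 = -36.333333 and q = −2(tr M)³/27 + (tr M)·s/3 − det M = -48.074074.
Three real roots ⇒ use the trigonometric (Viète) form: r = 2√(−p/3) = 6.960204, φ = arccos(3q/(p·r)) = arccos(0.570302) = 0.963923 rad.
y_k = r·cos(φ/3 − 2πk/3) for k = 0, 1, 2 gives y = 6.604004, -1.398405, -5.205599.
λ_k = y_k + 0.333333 gives λ = 6.9373, -1.0651, -4.8723 (check: the sum is 1.0000 = tr M).

Hence λ_max = 6.9373 and λ_min = -4.8723.


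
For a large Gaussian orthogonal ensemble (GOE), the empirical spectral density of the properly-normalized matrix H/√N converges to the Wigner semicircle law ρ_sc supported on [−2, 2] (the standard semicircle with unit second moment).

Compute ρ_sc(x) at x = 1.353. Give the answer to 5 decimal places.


ρ_sc(x) = (1/(2π)) √(4 − x²). With x = 1.353:
  4 − x² = 4 − (1.353)² = 4 − 1.830609 = 2.169391.
  √(4 − x²) = 1.472885.
  1/(2π) = 0.159155.
  ρ_sc(1.353) = 0.159155 · 1.472885 = 0.234417.

Rounded to 5 decimal places: ρ_sc(1.353) ≈ 0.23442.


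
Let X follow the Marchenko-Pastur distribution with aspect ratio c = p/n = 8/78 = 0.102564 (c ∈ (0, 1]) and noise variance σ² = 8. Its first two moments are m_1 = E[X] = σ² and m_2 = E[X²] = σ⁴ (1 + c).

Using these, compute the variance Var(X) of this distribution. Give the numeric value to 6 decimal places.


m_1 = E[X] = σ² = 8, so m_1² = 64.
m_2 = E[X²] = σ⁴ (1 + c) = 64 · (1 + 0.102564) = 64 · 1.102564 = 70.564103.
(Note m_2 − m_1² simplifies to c · σ⁴ = 0.102564 · 64.)

Var(X) = m_2 − m_1² = 70.564103 − 64 = 6.564103.


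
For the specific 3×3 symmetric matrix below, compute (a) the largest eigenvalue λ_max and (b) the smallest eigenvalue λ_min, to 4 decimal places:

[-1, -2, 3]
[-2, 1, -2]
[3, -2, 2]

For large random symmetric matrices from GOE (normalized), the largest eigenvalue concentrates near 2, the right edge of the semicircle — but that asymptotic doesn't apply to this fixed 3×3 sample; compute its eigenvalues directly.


Since M is real symmetric, all three eigenvalues are real; they are the roots of det(λI − M) = λ³ − (tr M) λ² + s λ − det M, where s is the sum of the principal 2×2 minors.
tr M = -1 + 1 + 2 = 2.
s = ((-1)·1 − (-2)²) + ((-1)·2 − 3²) + (1·2 − (-2)²) = -5 + (-11) + (-2) = -18.
det M (expand along row 1) = (-1)·(-2) − (-2)·2 + 3·1 = 9.
Characteristic polynomial: λ³ − 2λ² − 18λ − 9 = 0.
Substitute λ = y + (tr M)/3 = y + 0.666667 to remove the quadratic term: y³ + p·y + q = 0 with p = s − (tr M)²/3 = -19.333333 and q = −2(tr M)³/27 + (tr M)·s/3 − det M = -21.592593.
Three real roots ⇒ use the trigonometric (Viète) form: r = 2√(−p/3) = 5.077182, φ = arccos(3q/(p·r)) = arccos(0.659928) = 0.850073 rad.
y_k = r·cos(φ/3 − 2πk/3) for k = 0, 1, 2 gives y = 4.874715, -1.208048, -3.666667.
λ_k = y_k + 0.666667 gives λ = 5.5414, -0.5414, -3.0000 (check: the sum is 2.0000 = tr M).

Hence λ_max = 5.5414 and λ_min = -3.0000.


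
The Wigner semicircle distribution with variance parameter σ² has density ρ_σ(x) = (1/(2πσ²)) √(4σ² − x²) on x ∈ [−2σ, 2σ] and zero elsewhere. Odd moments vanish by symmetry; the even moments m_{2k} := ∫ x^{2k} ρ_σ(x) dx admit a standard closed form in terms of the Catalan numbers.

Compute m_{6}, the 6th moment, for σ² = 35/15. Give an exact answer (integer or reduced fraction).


By the scaled semicircle moment identity, m_{2k} = σ^{2k} · C_k with k = 3.
C_3 = (1/(k+1)) · C(2k, k) = (1/4) · C(6, 3) = (1/4) · 20 = 5.
σ^{2k} = (σ²)^k = (35/15)^3 = 343/27.

Therefore m_{6} = σ^{6} · C_3 = (343/27) · 5 = 1715/27.


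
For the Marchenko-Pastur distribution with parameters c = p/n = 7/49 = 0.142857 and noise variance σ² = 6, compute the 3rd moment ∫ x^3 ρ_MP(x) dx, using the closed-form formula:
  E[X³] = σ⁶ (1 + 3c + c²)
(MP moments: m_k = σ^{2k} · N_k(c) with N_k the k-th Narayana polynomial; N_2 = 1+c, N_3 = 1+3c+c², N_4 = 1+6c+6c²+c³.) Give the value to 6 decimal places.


E[X³] = σ⁶ (1 + 3c + c²) (third MP moment). With σ² = 6 (so σ⁶ = 216) and c = 7/49 = 0.142857: E[X³] = 216 · (1 + 3·0.142857 + (0.142857)²) = 216 · 1.448980.

So E[X^3] = 312.979592.


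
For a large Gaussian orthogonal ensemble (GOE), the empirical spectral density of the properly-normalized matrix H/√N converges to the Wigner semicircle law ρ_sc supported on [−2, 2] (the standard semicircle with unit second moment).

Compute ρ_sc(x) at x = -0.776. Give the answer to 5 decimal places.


ρ_sc(x) = (1/(2π)) √(4 − x²). With x = -0.776:
  4 − x² = 4 − (-0.776)² = 4 − 0.602176 = 3.397824.
  √(4 − x²) = 1.843319.
  1/(2π) = 0.159155.
  ρ_sc(-0.776) = 0.159155 · 1.843319 = 0.293373.

Rounded to 5 decimal places: ρ_sc(-0.776) ≈ 0.29337.


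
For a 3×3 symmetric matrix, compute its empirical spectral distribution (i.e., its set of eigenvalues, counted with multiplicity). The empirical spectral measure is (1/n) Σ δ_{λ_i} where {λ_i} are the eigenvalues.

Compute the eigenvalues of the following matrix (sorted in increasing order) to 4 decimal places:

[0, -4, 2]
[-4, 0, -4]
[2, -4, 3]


Since M is real symmetric, all three eigenvalues are real; they are the roots of det(λI − M) = λ³ − (tr M) λ² + s λ − det M, where s is the sum of the principal 2×2 minors.
tr M = 0 + 0 + 3 = 3.
s = (0·0 − (-4)²) + (0·3 − 2²) + (0·3 − (-4)²) = -16 + (-4) + (-16) = -36.
det M (expand along row 1) = 0·(-16) − (-4)·(-4) + 2·16 = 16.
Characteristic polynomial: λ³ − 3λ² − 36λ − 16 = 0.
Substitute λ = y + (tr M)/3 = y + 1.000000 to remove the quadratic term: y³ + p·y + q = 0 with p = s − (tr M)²/3 = -39.000000 and q = −2(tr M)³/27 + (tr M)·s/3 − det M = -54.000000.
Three real roots ⇒ use the trigonometric (Viète) form: r = 2√(−p/3) = 7.211103, φ = arccos(3q/(p·r)) = arccos(0.576035) = 0.956927 rad.
y_k = r·cos(φ/3 − 2πk/3) for k = 0, 1, 2 gives y = 6.847354, -1.465283, -5.382071.
λ_k = y_k + 1.000000 gives λ = 7.8474, -0.4653, -4.3821 (check: the sum is 3.0000 = tr M).

Eigenvalues sorted in increasing order: [-4.3821, -0.4653, 7.8474].


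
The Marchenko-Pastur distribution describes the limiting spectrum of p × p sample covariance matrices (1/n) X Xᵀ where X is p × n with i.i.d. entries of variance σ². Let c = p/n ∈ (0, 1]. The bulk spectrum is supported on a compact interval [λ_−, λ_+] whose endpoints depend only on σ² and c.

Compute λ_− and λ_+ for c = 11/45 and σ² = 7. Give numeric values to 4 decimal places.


c = 11/45 = 0.244444; √c = 0.494413.
λ_− = σ² (1 − √c)² = 7 · (1 − 0.494413)² = 7 · (0.505587)² = 1.789326.
λ_+ = σ² (1 + √c)² = 7 · (1 + 0.494413)² = 7 · (1.494413)² = 15.632896.

Rounded to 4 decimal places: λ_− ≈ 1.7893, λ_+ ≈ 15.6329.


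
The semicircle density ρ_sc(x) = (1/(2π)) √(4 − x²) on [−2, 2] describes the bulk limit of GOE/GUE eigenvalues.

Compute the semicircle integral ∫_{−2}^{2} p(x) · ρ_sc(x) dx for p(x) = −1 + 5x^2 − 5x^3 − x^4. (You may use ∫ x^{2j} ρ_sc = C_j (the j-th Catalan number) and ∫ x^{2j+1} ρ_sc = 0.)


Write p(x) = Σ a_i x^i, split into monomials and integrate each against ρ_sc separately.
Using ∫ x^{2j} ρ_sc = C_j = (1/(j+1)) C(2j, j) (Catalan numbers) and ∫ x^{2j+1} ρ_sc = 0 (odd monomials vanish by symmetry):
  i = 0 (even): a_0 · C_{0} = -1 · 1 = -1
  i = 2 (even): a_2 · C_{1} = 5 · 1 = 5
  i = 3 (odd): ∫ x^3 ρ_sc = 0 (vanishes)
  i = 4 (even): a_4 · C_{2} = -1 · 2 = -2

Summing the contributions: ∫_{−2}^{2} p(x) ρ_sc(x) dx = (-1) + 5 + (-2) = 2.


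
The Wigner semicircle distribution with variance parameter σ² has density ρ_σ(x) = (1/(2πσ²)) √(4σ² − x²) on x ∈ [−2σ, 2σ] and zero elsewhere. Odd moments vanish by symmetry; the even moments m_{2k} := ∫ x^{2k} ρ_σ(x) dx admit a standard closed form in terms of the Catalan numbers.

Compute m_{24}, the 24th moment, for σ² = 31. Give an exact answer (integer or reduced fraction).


By the scaled semicircle moment identity, m_{2k} = σ^{2k} · C_k with k = 12.
C_12 = (1/(k+1)) · C(2k, k) = (1/13) · C(24, 12) = (1/13) · 2704156 = 208012.
σ^{2k} = (σ²)^k = (31)^12 = 787662783788549761.

Therefore m_{24} = σ^{24} · C_12 = 787662783788549761 · 208012 = 163843310981423812885132.


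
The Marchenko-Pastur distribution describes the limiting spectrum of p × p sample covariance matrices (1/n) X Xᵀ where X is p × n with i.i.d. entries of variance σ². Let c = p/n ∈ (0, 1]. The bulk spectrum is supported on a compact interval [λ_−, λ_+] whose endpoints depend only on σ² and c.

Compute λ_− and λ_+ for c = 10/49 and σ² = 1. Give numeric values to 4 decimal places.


c = 10/49 = 0.204082; √c = 0.451754.
λ_− = σ² (1 − √c)² = 1 · (1 − 0.451754)² = 1 · (0.548246)² = 0.300574.
λ_+ = σ² (1 + √c)² = 1 · (1 + 0.451754)² = 1 · (1.451754)² = 2.107590.

Rounded to 4 decimal places: λ_− ≈ 0.3006, λ_+ ≈ 2.1076.


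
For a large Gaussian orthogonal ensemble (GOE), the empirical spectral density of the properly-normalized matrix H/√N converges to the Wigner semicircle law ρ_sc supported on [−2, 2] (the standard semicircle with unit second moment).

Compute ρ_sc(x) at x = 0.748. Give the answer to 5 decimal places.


ρ_sc(x) = (1/(2π)) √(4 − x²). With x = 0.748:
  4 − x² = 4 − (0.748)² = 4 − 0.559504 = 3.440496.
  √(4 − x²) = 1.854857.
  1/(2π) = 0.159155.
  ρ_sc(0.748) = 0.159155 · 1.854857 = 0.295210.

Rounded to 5 decimal places: ρ_sc(0.748) ≈ 0.29521.


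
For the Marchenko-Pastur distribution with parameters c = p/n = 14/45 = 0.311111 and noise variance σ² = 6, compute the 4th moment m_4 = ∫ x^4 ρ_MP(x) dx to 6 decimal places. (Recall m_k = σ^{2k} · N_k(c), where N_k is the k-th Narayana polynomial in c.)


E[X⁴] = σ⁸ (1 + 6c + 6c² + c³) (fourth MP moment). With σ² = 6 (so σ⁸ = 1296) and c = 14/45 = 0.311111: E[X⁴] = 1296 · (1 + 6·0.311111 + 6·(0.311111)² + (0.311111)³) = 1296 · 3.477520.

So E[X^4] = 4506.865778.


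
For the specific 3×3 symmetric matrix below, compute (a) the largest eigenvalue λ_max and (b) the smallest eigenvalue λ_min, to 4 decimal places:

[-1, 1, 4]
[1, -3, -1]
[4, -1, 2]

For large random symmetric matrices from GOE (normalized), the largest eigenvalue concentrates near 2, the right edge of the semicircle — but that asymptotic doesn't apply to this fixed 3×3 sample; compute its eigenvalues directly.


Since M is real symmetric, all three eigenvalues are real; they are the roots of det(λI − M) = λ³ − (tr M) λ² + s λ − det M, where s is the sum of the principal 2×2 minors.
tr M = -1 + (-3) + 2 = -2.
s = ((-1)·(-3) − 1²) + ((-1)·2 − 4²) + ((-3)·2 − (-1)²) = 2 + (-18) + (-7) = -23.
det M (expand along row 1) = (-1)·(-7) − 1·6 + 4·11 = 45.
Characteristic polynomial: λ³ + 2λ² − 23λ − 45 = 0.
Substitute λ = y + (tr M)/3 = y − 0.666667 to remove the quadratic term: y³ + p·y + q = 0 with p = s − (tr M)²/3 = -24.333333 and q = −2(tr M)³/27 + (tr M)·s/3 − det M = -29.074074.
Three real roots ⇒ use the trigonometric (Viète) form: r = 2√(−p/3) = 5.696002, φ = arccos(3q/(p·r)) = arccos(0.629297) = 0.890149 rad.
y_k = r·cos(φ/3 − 2πk/3) for k = 0, 1, 2 gives y = 5.447097, -1.281265, -4.165832.
λ_k = y_k − 0.666667 gives λ = 4.7804, -1.9479, -4.8325 (check: the sum is -2.0000 = tr M).

Hence λ_max = 4.7804 and λ_min = -4.8325.


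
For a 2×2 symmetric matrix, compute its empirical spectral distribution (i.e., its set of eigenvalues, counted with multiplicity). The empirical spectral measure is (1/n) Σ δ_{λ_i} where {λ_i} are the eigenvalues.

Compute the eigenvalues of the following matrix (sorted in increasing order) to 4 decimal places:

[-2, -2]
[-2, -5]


Since M is real symmetric, both eigenvalues are real; they are the roots of det(λI − M) = λ² − (tr M) λ + det M.
tr M = -2 + (-5) = -7.
det M = (-2)·(-5) − (-2)² = 10 − 4 = 6.
Characteristic polynomial: λ² + 7λ + 6 = 0.
Discriminant Δ = (tr M)² − 4·det M = 49 − 24 = 25; √Δ = 5.000000.
λ = (tr M ± √Δ)/2 = (-7 ± 5.000000)/2, giving (tr M − √Δ)/2 = -6.0000 and (tr M + √Δ)/2 = -1.0000.

Eigenvalues sorted in increasing order: [-6.0000, -1.0000].


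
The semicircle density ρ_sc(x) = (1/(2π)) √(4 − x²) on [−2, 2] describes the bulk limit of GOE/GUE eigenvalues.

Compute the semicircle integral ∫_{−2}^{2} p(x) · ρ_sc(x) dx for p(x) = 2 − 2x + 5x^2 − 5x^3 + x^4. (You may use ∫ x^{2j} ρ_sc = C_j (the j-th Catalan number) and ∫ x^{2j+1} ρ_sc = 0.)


Write p(x) = Σ a_i x^i, split into monomials and integrate each against ρ_sc separately.
Using ∫ x^{2j} ρ_sc = C_j = (1/(j+1)) C(2j, j) (Catalan numbers) and ∫ x^{2j+1} ρ_sc = 0 (odd monomials vanish by symmetry):
  i = 0 (even): a_0 · C_{0} = 2 · 1 = 2
  i = 1 (odd): ∫ x^1 ρ_sc = 0 (vanishes)
  i = 2 (even): a_2 · C_{1} = 5 · 1 = 5
  i = 3 (odd): ∫ x^3 ρ_sc = 0 (vanishes)
  i = 4 (even): a_4 · C_{2} = 1 · 2 = 2

Summing the contributions: ∫_{−2}^{2} p(x) ρ_sc(x) dx = 2 + 5 + 2 = 9.


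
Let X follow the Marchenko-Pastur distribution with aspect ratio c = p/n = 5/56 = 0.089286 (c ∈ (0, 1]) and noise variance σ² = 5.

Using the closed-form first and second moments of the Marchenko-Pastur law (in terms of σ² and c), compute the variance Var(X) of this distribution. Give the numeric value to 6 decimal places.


Recall the MP moments m_1 = E[X] = σ² and m_2 = E[X²] = σ⁴ (1 + c).
m_1 = E[X] = σ² = 5, so m_1² = 25.
m_2 = E[X²] = σ⁴ (1 + c) = 25 · (1 + 0.089286) = 25 · 1.089286 = 27.232143.
(Note m_2 − m_1² simplifies to c · σ⁴ = 0.089286 · 25.)

Var(X) = m_2 − m_1² = 27.232143 − 25 = 2.232143.


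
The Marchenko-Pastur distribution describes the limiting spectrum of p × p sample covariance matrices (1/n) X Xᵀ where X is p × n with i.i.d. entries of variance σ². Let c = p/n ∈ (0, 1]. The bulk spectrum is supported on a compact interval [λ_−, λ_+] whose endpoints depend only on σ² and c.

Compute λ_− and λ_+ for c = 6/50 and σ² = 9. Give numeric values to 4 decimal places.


c = 6/50 = 0.120000; √c = 0.346410.
λ_− = σ² (1 − √c)² = 9 · (1 − 0.346410)² = 9 · (0.653590)² = 3.844617.
λ_+ = σ² (1 + √c)² = 9 · (1 + 0.346410)² = 9 · (1.346410)² = 16.315383.

Rounded to 4 decimal places: λ_− ≈ 3.8446, λ_+ ≈ 16.3154.


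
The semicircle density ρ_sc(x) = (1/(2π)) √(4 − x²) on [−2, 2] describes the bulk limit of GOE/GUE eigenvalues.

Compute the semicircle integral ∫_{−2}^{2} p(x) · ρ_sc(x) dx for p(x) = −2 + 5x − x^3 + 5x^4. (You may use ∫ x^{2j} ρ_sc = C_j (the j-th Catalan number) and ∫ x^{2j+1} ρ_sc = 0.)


Write p(x) = Σ a_i x^i, split into monomials and integrate each against ρ_sc separately.
Using ∫ x^{2j} ρ_sc = C_j = (1/(j+1)) C(2j, j) (Catalan numbers) and ∫ x^{2j+1} ρ_sc = 0 (odd monomials vanish by symmetry):
  i = 0 (even): a_0 · C_{0} = -2 · 1 = -2
  i = 1 (odd): ∫ x^1 ρ_sc = 0 (vanishes)
  i = 3 (odd): ∫ x^3 ρ_sc = 0 (vanishes)
  i = 4 (even): a_4 · C_{2} = 5 · 2 = 10

Summing the contributions: ∫_{−2}^{2} p(x) ρ_sc(x) dx = (-2) + 10 = 8.


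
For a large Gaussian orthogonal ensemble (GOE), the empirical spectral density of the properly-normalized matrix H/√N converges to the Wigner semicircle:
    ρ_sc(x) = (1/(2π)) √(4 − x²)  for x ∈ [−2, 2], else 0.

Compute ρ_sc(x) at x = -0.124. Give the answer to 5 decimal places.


ρ_sc(x) = (1/(2π)) √(4 − x²). With x = -0.124:
  4 − x² = 4 − (-0.124)² = 4 − 0.015376 = 3.984624.
  √(4 − x²) = 1.996152.
  1/(2π) = 0.159155.
  ρ_sc(-0.124) = 0.159155 · 1.996152 = 0.317698.

Rounded to 5 decimal places: ρ_sc(-0.124) ≈ 0.31770.


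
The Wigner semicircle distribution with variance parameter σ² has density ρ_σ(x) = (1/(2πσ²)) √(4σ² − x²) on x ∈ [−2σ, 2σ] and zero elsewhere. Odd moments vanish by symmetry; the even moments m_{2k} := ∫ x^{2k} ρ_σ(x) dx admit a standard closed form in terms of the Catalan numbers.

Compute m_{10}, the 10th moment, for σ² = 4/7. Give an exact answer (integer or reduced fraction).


By the scaled semicircle moment identity, m_{2k} = σ^{2k} · C_k with k = 5.
C_5 = (1/(k+1)) · C(2k, k) = (1/6) · C(10, 5) = (1/6) · 252 = 42.
σ^{2k} = (σ²)^k = (4/7)^5 = 1024/16807.

Therefore m_{10} = σ^{10} · C_5 = (1024/16807) · 42 = 6144/2401.


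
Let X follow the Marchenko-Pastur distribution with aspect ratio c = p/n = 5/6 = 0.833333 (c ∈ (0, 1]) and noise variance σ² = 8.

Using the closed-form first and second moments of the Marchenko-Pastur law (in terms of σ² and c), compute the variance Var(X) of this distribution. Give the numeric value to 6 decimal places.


Recall the MP moments m_1 = E[X] = σ² and m_2 = E[X²] = σ⁴ (1 + c).
m_1 = E[X] = σ² = 8, so m_1² = 64.
m_2 = E[X²] = σ⁴ (1 + c) = 64 · (1 + 0.833333) = 64 · 1.833333 = 117.333333.
(Note m_2 − m_1² simplifies to c · σ⁴ = 0.833333 · 64.)

Var(X) = m_2 − m_1² = 117.333333 − 64 = 53.333333.


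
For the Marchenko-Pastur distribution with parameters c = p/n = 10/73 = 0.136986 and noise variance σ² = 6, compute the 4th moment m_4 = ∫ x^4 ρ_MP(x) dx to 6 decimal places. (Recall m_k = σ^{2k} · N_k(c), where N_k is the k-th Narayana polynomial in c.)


E[X⁴] = σ⁸ (1 + 6c + 6c² + c³) (fourth MP moment). With σ² = 6 (so σ⁸ = 1296) and c = 10/73 = 0.136986: E[X⁴] = 1296 · (1 + 6·0.136986 + 6·(0.136986)² + (0.136986)³) = 1296 · 1.937080.

So E[X^4] = 2510.455512.


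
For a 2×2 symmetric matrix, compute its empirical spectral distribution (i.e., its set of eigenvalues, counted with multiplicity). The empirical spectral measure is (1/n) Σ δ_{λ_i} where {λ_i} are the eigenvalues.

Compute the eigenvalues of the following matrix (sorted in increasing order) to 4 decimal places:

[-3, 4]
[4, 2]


Since M is real symmetric, both eigenvalues are real; they are the roots of det(λI − M) = λ² − (tr M) λ + det M.
tr M = -3 + 2 = -1.
det M = (-3)·2 − 4² = -6 − 16 = -22.
Characteristic polynomial: λ² + λ − 22 = 0.
Discriminant Δ = (tr M)² − 4·det M = 1 − (-88) = 89; √Δ = 9.433981.
λ = (tr M ± √Δ)/2 = (-1 ± 9.433981)/2, giving (tr M − √Δ)/2 = -5.2170 and (tr M + √Δ)/2 = 4.2170.

Eigenvalues sorted in increasing order: [-5.2170, 4.2170].


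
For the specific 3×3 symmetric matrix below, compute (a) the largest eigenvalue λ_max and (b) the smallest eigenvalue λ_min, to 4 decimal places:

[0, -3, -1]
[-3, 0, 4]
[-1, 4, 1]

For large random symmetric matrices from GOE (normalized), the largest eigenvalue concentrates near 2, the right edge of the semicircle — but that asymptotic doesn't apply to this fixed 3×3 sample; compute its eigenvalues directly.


Since M is real symmetric, all three eigenvalues are real; they are the roots of det(λI − M) = λ³ − (tr M) λ² + s λ − det M, where s is the sum of the principal 2×2 minors.
tr M = 0 + 0 + 1 = 1.
s = (0·0 − (-3)²) + (0·1 − (-1)²) + (0·1 − 4²) = -9 + (-1) + (-16) = -26.
det M (expand along row 1) = 0·(-16) − (-3)·1 + (-1)·(-12) = 15.
Characteristic polynomial: λ³ − λ² − 26λ − 15 = 0.
Substitute λ = y + (tr M)/3 = y + 0.333333 to remove the quadratic term: y³ + p·y + q = 0 with p = s − (tr M)²/3 = -26.333333 and q = −2(tr M)³/27 + (tr M)·s/3 − det M = -23.740741.
Three real roots ⇒ use the trigonometric (Viète) form: r = 2√(−p/3) = 5.925463, φ = arccos(3q/(p·r)) = arccos(0.456444) = 1.096802 rad.
y_k = r·cos(φ/3 − 2πk/3) for k = 0, 1, 2 gives y = 5.533844, -0.932322, -4.601523.
λ_k = y_k + 0.333333 gives λ = 5.8672, -0.5990, -4.2682 (check: the sum is 1.0000 = tr M).

Hence λ_max = 5.8672 and λ_min = -4.2682.


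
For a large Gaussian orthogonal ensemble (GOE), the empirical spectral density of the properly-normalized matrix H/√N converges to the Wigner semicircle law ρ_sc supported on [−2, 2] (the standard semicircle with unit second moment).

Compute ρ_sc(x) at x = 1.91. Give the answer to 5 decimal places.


ρ_sc(x) = (1/(2π)) √(4 − x²). With x = 1.91:
  4 − x² = 4 − (1.91)² = 4 − 3.648100 = 0.351900.
  √(4 − x²) = 0.593212.
  1/(2π) = 0.159155.
  ρ_sc(1.91) = 0.159155 · 0.593212 = 0.094413.

Rounded to 5 decimal places: ρ_sc(1.91) ≈ 0.09441.


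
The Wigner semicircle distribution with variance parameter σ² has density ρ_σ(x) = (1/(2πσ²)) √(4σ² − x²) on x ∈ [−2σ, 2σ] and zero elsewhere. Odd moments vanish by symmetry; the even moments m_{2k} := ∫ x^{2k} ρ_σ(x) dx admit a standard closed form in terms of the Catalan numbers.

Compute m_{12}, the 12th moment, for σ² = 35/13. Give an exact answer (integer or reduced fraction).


By the scaled semicircle moment identity, m_{2k} = σ^{2k} · C_k with k = 6.
C_6 = (1/(k+1)) · C(2k, k) = (1/7) · C(12, 6) = (1/7) · 924 = 132.
σ^{2k} = (σ²)^k = (35/13)^6 = 1838265625/4826809.

Therefore m_{12} = σ^{12} · C_6 = (1838265625/4826809) · 132 = 242651062500/4826809.


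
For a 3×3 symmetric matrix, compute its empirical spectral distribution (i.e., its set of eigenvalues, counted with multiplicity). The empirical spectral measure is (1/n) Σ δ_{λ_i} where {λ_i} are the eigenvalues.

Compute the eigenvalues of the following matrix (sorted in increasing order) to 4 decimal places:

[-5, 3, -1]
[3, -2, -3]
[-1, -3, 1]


Since M is real symmetric, all three eigenvalues are real; they are the roots of det(λI − M) = λ³ − (tr M) λ² + s λ − det M, where s is the sum of the principal 2×2 minors.
tr M = -5 + (-2) + 1 = -6.
s = ((-5)·(-2) − 3²) + ((-5)·1 − (-1)²) + ((-2)·1 − (-3)²) = 1 + (-6) + (-11) = -16.
det M (expand along row 1) = (-5)·(-11) − 3·0 + (-1)·(-11) = 66.
Characteristic polynomial: λ³ + 6λ² − 16λ − 66 = 0.
Substitute λ = y + (tr M)/3 = y − 2.000000 to remove the quadratic term: y³ + p·y + q = 0 with p = s − (tr M)²/3 = -28.000000 and q = −2(tr M)³/27 + (tr M)·s/3 − det M = -18.000000.
Three real roots ⇒ use the trigonometric (Viète) form: r = 2√(−p/3) = 6.110101, φ = arccos(3q/(p·r)) = arccos(0.315637) = 1.249669 rad.
y_k = r·cos(φ/3 − 2πk/3) for k = 0, 1, 2 gives y = 5.587612, -0.652792, -4.934820.
λ_k = y_k − 2.000000 gives λ = 3.5876, -2.6528, -6.9348 (check: the sum is -6.0000 = tr M).

Eigenvalues sorted in increasing order: [-6.9348, -2.6528, 3.5876].
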